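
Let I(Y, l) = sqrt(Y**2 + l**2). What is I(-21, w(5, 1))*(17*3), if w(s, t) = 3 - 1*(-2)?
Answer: 51*sqrt(466) ≈ 1100.9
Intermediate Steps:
w(s, t) = 5 (w(s, t) = 3 + 2 = 5)
I(-21, w(5, 1))*(17*3) = sqrt((-21)**2 + 5**2)*(17*3) = sqrt(441 + 25)*51 = sqrt(466)*51 = 51*sqrt(466)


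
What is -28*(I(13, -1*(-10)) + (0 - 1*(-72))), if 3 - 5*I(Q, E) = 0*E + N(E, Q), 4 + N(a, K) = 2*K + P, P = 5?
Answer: -9408/5 ≈ -1881.6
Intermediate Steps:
N(a, K) = 1 + 2*K (N(a, K) = -4 + (2*K + 5) = -4 + (5 + 2*K) = 1 + 2*K)
I(Q, E) = ⅖ - 2*Q/5 (I(Q, E) = ⅗ - (0*E + (1 + 2*Q))/5 = ⅗ - (0 + (1 + 2*Q))/5 = ⅗ - (1 + 2*Q)/5 = ⅗ + (-⅕ - 2*Q/5) = ⅖ - 2*Q/5)
-28*(I(13, -1*(-10)) + (0 - 1*(-72))) = -28*((⅖ - ⅖*13) + (0 - 1*(-72))) = -28*((⅖ - 26/5) + (0 + 72)) = -28*(-24/5 + 72) = -28*336/5 = -9408/5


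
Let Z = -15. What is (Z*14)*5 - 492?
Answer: -1542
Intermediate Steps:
(Z*14)*5 - 492 = -15*14*5 - 492 = -210*5 - 492 = -1050 - 492 = -1542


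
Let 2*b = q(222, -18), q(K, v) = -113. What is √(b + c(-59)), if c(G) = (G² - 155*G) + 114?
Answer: √50734/2 ≈ 112.62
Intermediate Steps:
c(G) = 114 + G² - 155*G
b = -113/2 (b = (½)*(-113) = -113/2 ≈ -56.500)
√(b + c(-59)) = √(-113/2 + (114 + (-59)² - 155*(-59))) = √(-113/2 + (114 + 3481 + 9145)) = √(-113/2 + 12740) = √(25367/2) = √50734/2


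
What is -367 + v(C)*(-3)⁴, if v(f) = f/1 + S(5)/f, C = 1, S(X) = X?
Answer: 119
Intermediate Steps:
v(f) = f + 5/f (v(f) = f/1 + 5/f = f*1 + 5/f = f + 5/f)
-367 + v(C)*(-3)⁴ = -367 + (1 + 5/1)*(-3)⁴ = -367 + (1 + 5*1)*81 = -367 + (1 + 5)*81 = -367 + 6*81 = -367 + 486 = 119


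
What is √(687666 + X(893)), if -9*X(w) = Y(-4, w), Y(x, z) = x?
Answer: √6188998/3 ≈ 829.26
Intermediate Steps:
X(w) = 4/9 (X(w) = -⅑*(-4) = 4/9)
√(687666 + X(893)) = √(687666 + 4/9) = √(6188998/9) = √6188998/3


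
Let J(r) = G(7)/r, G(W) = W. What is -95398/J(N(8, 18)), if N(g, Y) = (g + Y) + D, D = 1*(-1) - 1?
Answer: -2289552/7 ≈ -3.2708e+5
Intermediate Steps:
D = -2 (D = -1 - 1 = -2)
N(g, Y) = -2 + Y + g (N(g, Y) = (g + Y) - 2 = (Y + g) - 2 = -2 + Y + g)
J(r) = 7/r
-95398/J(N(8, 18)) = -95398/(7/(-2 + 18 + 8)) = -95398/(7/24) = -95398/(7*(1/24)) = -95398/7/24 = -95398*24/7 = -2289552/7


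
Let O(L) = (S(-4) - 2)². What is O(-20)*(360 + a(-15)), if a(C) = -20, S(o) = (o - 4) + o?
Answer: 66640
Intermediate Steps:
S(o) = -4 + 2*o (S(o) = (-4 + o) + o = -4 + 2*o)
O(L) = 196 (O(L) = ((-4 + 2*(-4)) - 2)² = ((-4 - 8) - 2)² = (-12 - 2)² = (-14)² = 196)
O(-20)*(360 + a(-15)) = 196*(360 - 20) = 196*340 = 66640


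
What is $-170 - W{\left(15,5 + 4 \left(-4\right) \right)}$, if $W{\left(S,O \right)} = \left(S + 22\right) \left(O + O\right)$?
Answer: $644$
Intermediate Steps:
$W{\left(S,O \right)} = 2 O \left(22 + S\right)$ ($W{\left(S,O \right)} = \left(22 + S\right) 2 O = 2 O \left(22 + S\right)$)
$-170 - W{\left(15,5 + 4 \left(-4\right) \right)} = -170 - 2 \left(5 + 4 \left(-4\right)\right) \left(22 + 15\right) = -170 - 2 \left(5 - 16\right) 37 = -170 - 2 \left(-11\right) 37 = -170 - -814 = -170 + 814 = 644$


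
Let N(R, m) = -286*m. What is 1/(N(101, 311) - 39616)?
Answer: -1/128562 ≈ -7.7783e-6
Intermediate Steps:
1/(N(101, 311) - 39616) = 1/(-286*311 - 39616) = 1/(-88946 - 39616) = 1/(-128562) = -1/128562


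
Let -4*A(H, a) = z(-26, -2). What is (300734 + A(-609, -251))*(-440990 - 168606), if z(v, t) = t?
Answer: -183326548262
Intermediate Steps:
A(H, a) = ½ (A(H, a) = -¼*(-2) = ½)
(300734 + A(-609, -251))*(-440990 - 168606) = (300734 + ½)*(-440990 - 168606) = (601469/2)*(-609596) = -183326548262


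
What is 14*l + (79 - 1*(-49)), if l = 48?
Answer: 800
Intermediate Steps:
14*l + (79 - 1*(-49)) = 14*48 + (79 - 1*(-49)) = 672 + (79 + 49) = 672 + 128 = 800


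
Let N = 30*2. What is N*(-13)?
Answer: -780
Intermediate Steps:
N = 60
N*(-13) = 60*(-13) = -780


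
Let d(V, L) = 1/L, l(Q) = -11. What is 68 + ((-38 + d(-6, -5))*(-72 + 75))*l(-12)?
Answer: 6643/5 ≈ 1328.6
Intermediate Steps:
d(V, L) = 1/L
68 + ((-38 + d(-6, -5))*(-72 + 75))*l(-12) = 68 + ((-38 + 1/(-5))*(-72 + 75))*(-11) = 68 + ((-38 - 1/5)*3)*(-11) = 68 - 191/5*3*(-11) = 68 - 573/5*(-11) = 68 + 6303/5 = 6643/5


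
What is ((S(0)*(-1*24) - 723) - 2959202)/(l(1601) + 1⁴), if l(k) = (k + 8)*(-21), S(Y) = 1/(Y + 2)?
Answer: 2959937/33788 ≈ 87.603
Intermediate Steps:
S(Y) = 1/(2 + Y)
l(k) = -168 - 21*k (l(k) = (8 + k)*(-21) = -168 - 21*k)
((S(0)*(-1*24) - 723) - 2959202)/(l(1601) + 1⁴) = (((-1*24)/(2 + 0) - 723) - 2959202)/((-168 - 21*1601) + 1⁴) = ((-24/2 - 723) - 2959202)/((-168 - 33621) + 1) = (((½)*(-24) - 723) - 2959202)/(-33789 + 1) = ((-12 - 723) - 2959202)/(-33788) = (-735 - 2959202)*(-1/33788) = -2959937*(-1/33788) = 2959937/33788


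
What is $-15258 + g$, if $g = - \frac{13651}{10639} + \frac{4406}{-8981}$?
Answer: $- \frac{1458053965687}{95548859} \approx -15260.0$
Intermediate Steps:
$g = - \frac{169475065}{95548859}$ ($g = \left(-13651\right) \frac{1}{10639} + 4406 \left(- \frac{1}{8981}\right) = - \frac{13651}{10639} - \frac{4406}{8981} = - \frac{169475065}{95548859} \approx -1.7737$)
$-15258 + g = -15258 - \frac{169475065}{95548859} = - \frac{1458053965687}{95548859}$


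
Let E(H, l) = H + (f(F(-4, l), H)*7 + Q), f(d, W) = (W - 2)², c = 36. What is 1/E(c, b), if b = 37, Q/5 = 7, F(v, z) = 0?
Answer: 1/8163 ≈ 0.00012250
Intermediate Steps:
Q = 35 (Q = 5*7 = 35)
f(d, W) = (-2 + W)²
E(H, l) = 35 + H + 7*(-2 + H)² (E(H, l) = H + ((-2 + H)²*7 + 35) = H + (7*(-2 + H)² + 35) = H + (35 + 7*(-2 + H)²) = 35 + H + 7*(-2 + H)²)
1/E(c, b) = 1/(35 + 36 + 7*(-2 + 36)²) = 1/(35 + 36 + 7*34²) = 1/(35 + 36 + 7*1156) = 1/(35 + 36 + 8092) = 1/8163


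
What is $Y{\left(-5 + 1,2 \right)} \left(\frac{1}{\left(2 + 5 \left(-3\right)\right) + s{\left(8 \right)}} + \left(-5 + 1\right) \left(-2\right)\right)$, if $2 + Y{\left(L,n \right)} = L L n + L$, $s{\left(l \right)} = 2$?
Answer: $\frac{2262}{11} \approx 205.64$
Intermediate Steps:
$Y{\left(L,n \right)} = -2 + L + n L^{2}$ ($Y{\left(L,n \right)} = -2 + \left(L L n + L\right) = -2 + \left(L^{2} n + L\right) = -2 + \left(n L^{2} + L\right) = -2 + \left(L + n L^{2}\right) = -2 + L + n L^{2}$)
$Y{\left(-5 + 1,2 \right)} \left(\frac{1}{\left(2 + 5 \left(-3\right)\right) + s{\left(8 \right)}} + \left(-5 + 1\right) \left(-2\right)\right) = \left(-2 + \left(-5 + 1\right) + 2 \left(-5 + 1\right)^{2}\right) \left(\frac{1}{\left(2 + 5 \left(-3\right)\right) + 2} + \left(-5 + 1\right) \left(-2\right)\right) = \left(-2 - 4 + 2 \left(-4\right)^{2}\right) \left(\frac{1}{\left(2 - 15\right) + 2} - -8\right) = \left(-2 - 4 + 2 \cdot 16\right) \left(\frac{1}{-13 + 2} + 8\right) = \left(-2 - 4 + 32\right) \left(\frac{1}{-11} + 8\right) = 26 \left(- \frac{1}{11} + 8\right) = 26 \cdot \frac{87}{11} = \frac{2262}{11}$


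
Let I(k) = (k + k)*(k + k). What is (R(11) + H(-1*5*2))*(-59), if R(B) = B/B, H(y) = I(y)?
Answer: -23659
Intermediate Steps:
I(k) = 4*k² (I(k) = (2*k)*(2*k) = 4*k²)
H(y) = 4*y²
R(B) = 1
(R(11) + H(-1*5*2))*(-59) = (1 + 4*(-1*5*2)²)*(-59) = (1 + 4*(-5*2)²)*(-59) = (1 + 4*(-10)²)*(-59) = (1 + 4*100)*(-59) = (1 + 400)*(-59) = 401*(-59) = -23659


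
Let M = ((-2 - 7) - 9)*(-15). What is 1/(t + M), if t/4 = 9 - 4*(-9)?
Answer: 1/450 ≈ 0.0022222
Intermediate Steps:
t = 180 (t = 4*(9 - 4*(-9)) = 4*(9 + 36) = 4*45 = 180)
M = 270 (M = (-9 - 9)*(-15) = -18*(-15) = 270)
1/(t + M) = 1/(180 + 270) = 1/450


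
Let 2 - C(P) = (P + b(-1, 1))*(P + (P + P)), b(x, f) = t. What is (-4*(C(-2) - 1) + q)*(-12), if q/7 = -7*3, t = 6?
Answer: 2964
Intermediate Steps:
b(x, f) = 6
q = -147 (q = 7*(-7*3) = 7*(-21) = -147)
C(P) = 2 - 3*P*(6 + P) (C(P) = 2 - (P + 6)*(P + (P + P)) = 2 - (6 + P)*(P + 2*P) = 2 - (6 + P)*3*P = 2 - 3*P*(6 + P))
(-4*(C(-2) - 1) + q)*(-12) = (-4*((2 - 18*(-2) - 3*(-2)²) - 1) - 147)*(-12) = (-4*((2 + 36 - 3*4) - 1) - 147)*(-12) = (-4*((2 + 36 - 12) - 1) - 147)*(-12) = (-4*(26 - 1) - 147)*(-12) = (-4*25 - 147)*(-12) = (-100 - 147)*(-12) = -247*(-12) = 2964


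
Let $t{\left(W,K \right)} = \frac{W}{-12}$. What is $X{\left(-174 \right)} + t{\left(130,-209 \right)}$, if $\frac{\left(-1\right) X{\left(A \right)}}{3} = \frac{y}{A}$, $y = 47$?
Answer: $- \frac{872}{87} \approx -10.023$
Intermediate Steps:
$t{\left(W,K \right)} = - \frac{W}{12}$ ($t{\left(W,K \right)} = W \left(- \frac{1}{12}\right) = - \frac{W}{12}$)
$X{\left(A \right)} = - \frac{141}{A}$ ($X{\left(A \right)} = - 3 \frac{47}{A} = - \frac{141}{A}$)
$X{\left(-174 \right)} + t{\left(130,-209 \right)} = - \frac{141}{-174} - \frac{65}{6} = \left(-141\right) \left(- \frac{1}{174}\right) - \frac{65}{6} = \frac{47}{58} - \frac{65}{6} = - \frac{872}{87}$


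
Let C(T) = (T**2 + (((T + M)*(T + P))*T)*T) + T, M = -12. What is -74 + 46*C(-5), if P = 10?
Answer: -96904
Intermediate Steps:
C(T) = T + T**2 + T**2*(-12 + T)*(10 + T) (C(T) = (T**2 + (((T - 12)*(T + 10))*T)*T) + T = (T**2 + (((-12 + T)*(10 + T))*T)*T) + T = (T**2 + (T*(-12 + T)*(10 + T))*T) + T = (T**2 + T**2*(-12 + T)*(10 + T)) + T = T + T**2 + T**2*(-12 + T)*(10 + T))
-74 + 46*C(-5) = -74 + 46*(-5*(1 + (-5)**3 - 119*(-5) - 2*(-5)**2)) = -74 + 46*(-5*(1 - 125 + 595 - 2*25)) = -74 + 46*(-5*(1 - 125 + 595 - 50)) = -74 + 46*(-5*421) = -74 + 46*(-2105) = -74 - 96830 = -96904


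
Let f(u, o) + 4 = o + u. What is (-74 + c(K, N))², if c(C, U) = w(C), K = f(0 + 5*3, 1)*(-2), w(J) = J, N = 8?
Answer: 9604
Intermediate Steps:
f(u, o) = -4 + o + u (f(u, o) = -4 + (o + u) = -4 + o + u)
K = -24 (K = (-4 + 1 + (0 + 5*3))*(-2) = (-4 + 1 + (0 + 15))*(-2) = (-4 + 1 + 15)*(-2) = 12*(-2) = -24)
c(C, U) = C
(-74 + c(K, N))² = (-74 - 24)² = (-98)² = 9604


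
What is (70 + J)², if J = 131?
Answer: 40401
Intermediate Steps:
(70 + J)² = (70 + 131)² = 201² = 40401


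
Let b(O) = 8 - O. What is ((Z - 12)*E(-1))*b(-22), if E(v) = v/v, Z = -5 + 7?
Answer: -300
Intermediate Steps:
Z = 2
E(v) = 1
((Z - 12)*E(-1))*b(-22) = ((2 - 12)*1)*(8 - 1*(-22)) = (-10*1)*(8 + 22) = -10*30 = -300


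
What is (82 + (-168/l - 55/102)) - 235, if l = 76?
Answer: -301843/1938 ≈ -155.75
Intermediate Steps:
(82 + (-168/l - 55/102)) - 235 = (82 + (-168/76 - 55/102)) - 235 = (82 + (-168*1/76 - 55*1/102)) - 235 = (82 + (-42/19 - 55/102)) - 235 = (82 - 5329/1938) - 235 = 153587/1938 - 235 = -301843/1938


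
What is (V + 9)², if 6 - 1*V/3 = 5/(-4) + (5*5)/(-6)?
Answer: 29929/16 ≈ 1870.6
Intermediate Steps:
V = 137/4 (V = 18 - 3*(5/(-4) + (5*5)/(-6)) = 18 - 3*(5*(-¼) + 25*(-⅙)) = 18 - 3*(-5/4 - 25/6) = 18 - 3*(-65/12) = 18 + 65/4 = 137/4 ≈ 34.250)
(V + 9)² = (137/4 + 9)² = (173/4)² = 29929/16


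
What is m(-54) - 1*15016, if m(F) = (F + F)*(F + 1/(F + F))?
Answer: -9183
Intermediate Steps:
m(F) = 2*F*(F + 1/(2*F)) (m(F) = (2*F)*(F + 1/(2*F)) = 2*F*(F + 1/(2*F)))
m(-54) - 1*15016 = (1 + 2*(-54)**2) - 1*15016 = (1 + 2*2916) - 15016 = (1 + 5832) - 15016 = 5833 - 15016 = -9183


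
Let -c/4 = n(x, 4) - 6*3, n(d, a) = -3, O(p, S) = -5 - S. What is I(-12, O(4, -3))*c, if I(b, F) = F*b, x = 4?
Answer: 2016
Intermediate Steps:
c = 84 (c = -4*(-3 - 6*3) = -4*(-3 - 18) = -4*(-21) = 84)
I(-12, O(4, -3))*c = ((-5 - 1*(-3))*(-12))*84 = ((-5 + 3)*(-12))*84 = -2*(-12)*84 = 24*84 = 2016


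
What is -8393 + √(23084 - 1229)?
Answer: -8393 + √21855 ≈ -8245.2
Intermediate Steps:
-8393 + √(23084 - 1229) = -8393 + √21855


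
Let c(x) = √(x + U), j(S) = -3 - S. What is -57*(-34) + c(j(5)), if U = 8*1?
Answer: 1938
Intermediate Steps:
U = 8
c(x) = √(8 + x) (c(x) = √(x + 8) = √(8 + x))
-57*(-34) + c(j(5)) = -57*(-34) + √(8 + (-3 - 1*5)) = 1938 + √(8 + (-3 - 5)) = 1938 + √(8 - 8) = 1938 + √0 = 1938 + 0 = 1938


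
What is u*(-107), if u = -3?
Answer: 321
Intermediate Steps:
u*(-107) = -3*(-107) = 321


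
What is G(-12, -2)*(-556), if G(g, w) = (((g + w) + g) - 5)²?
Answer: -534316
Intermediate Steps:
G(g, w) = (-5 + w + 2*g)² (G(g, w) = ((w + 2*g) - 5)² = (-5 + w + 2*g)²)
G(-12, -2)*(-556) = (-5 - 2 + 2*(-12))²*(-556) = (-5 - 2 - 24)²*(-556) = (-31)²*(-556) = 961*(-556) = -534316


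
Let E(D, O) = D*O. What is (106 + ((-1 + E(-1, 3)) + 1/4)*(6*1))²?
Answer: 27889/4 ≈ 6972.3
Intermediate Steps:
(106 + ((-1 + E(-1, 3)) + 1/4)*(6*1))² = (106 + ((-1 - 1*3) + 1/4)*(6*1))² = (106 + ((-1 - 3) + ¼)*6)² = (106 + (-4 + ¼)*6)² = (106 - 15/4*6)² = (106 - 45/2)² = (167/2)² = 27889/4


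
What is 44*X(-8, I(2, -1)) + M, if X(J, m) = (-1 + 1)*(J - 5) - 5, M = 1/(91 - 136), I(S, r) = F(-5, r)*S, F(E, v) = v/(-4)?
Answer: -9901/45 ≈ -220.02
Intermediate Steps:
F(E, v) = -v/4 (F(E, v) = v*(-¼) = -v/4)
I(S, r) = -S*r/4 (I(S, r) = (-r/4)*S = -S*r/4)
M = -1/45 (M = 1/(-45) = -1/45 ≈ -0.022222)
X(J, m) = -5 (X(J, m) = 0*(-5 + J) - 5 = 0 - 5 = -5)
44*X(-8, I(2, -1)) + M = 44*(-5) - 1/45 = -220 - 1/45 = -9901/45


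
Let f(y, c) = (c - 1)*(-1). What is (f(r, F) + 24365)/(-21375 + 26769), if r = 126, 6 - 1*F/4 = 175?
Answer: 12521/2697 ≈ 4.6426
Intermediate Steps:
F = -676 (F = 24 - 4*175 = 24 - 700 = -676)
f(y, c) = 1 - c (f(y, c) = (-1 + c)*(-1) = 1 - c)
(f(r, F) + 24365)/(-21375 + 26769) = ((1 - 1*(-676)) + 24365)/(-21375 + 26769) = ((1 + 676) + 24365)/5394 = (677 + 24365)*(1/5394) = 25042*(1/5394) = 12521/2697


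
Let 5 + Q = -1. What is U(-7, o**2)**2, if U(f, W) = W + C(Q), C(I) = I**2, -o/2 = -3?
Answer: 5184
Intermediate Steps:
Q = -6 (Q = -5 - 1 = -6)
o = 6 (o = -2*(-3) = 6)
U(f, W) = 36 + W (U(f, W) = W + (-6)**2 = W + 36 = 36 + W)
U(-7, o**2)**2 = (36 + 6**2)**2 = (36 + 36)**2 = 72**2 = 5184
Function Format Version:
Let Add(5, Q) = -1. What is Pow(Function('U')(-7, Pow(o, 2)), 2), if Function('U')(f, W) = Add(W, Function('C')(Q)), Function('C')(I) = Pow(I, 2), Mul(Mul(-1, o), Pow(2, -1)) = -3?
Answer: 5184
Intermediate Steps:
Q = -6 (Q = Add(-5, -1) = -6)
o = 6 (o = Mul(-2, -3) = 6)
Function('U')(f, W) = Add(36, W) (Function('U')(f, W) = Add(W, Pow(-6, 2)) = Add(W, 36) = Add(36, W))
Pow(Function('U')(-7, Pow(o, 2)), 2) = Pow(Add(36, Pow(6, 2)), 2) = Pow(Add(36, 36), 2) = Pow(72, 2) = 5184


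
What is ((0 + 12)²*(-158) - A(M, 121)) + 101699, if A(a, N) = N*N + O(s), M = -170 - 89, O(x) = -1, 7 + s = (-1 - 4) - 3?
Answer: 64307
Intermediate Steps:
s = -15 (s = -7 + ((-1 - 4) - 3) = -7 + (-5 - 3) = -7 - 8 = -15)
M = -259
A(a, N) = -1 + N² (A(a, N) = N*N - 1 = N² - 1 = -1 + N²)
((0 + 12)²*(-158) - A(M, 121)) + 101699 = ((0 + 12)²*(-158) - (-1 + 121²)) + 101699 = (12²*(-158) - (-1 + 14641)) + 101699 = (144*(-158) - 1*14640) + 101699 = (-22752 - 14640) + 101699 = -37392 + 101699 = 64307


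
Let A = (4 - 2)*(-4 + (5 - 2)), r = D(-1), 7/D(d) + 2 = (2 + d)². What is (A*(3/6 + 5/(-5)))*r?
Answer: -7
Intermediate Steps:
D(d) = 7/(-2 + (2 + d)²)
r = -7 (r = 7/(-2 + (2 - 1)²) = 7/(-2 + 1²) = 7/(-2 + 1) = 7/(-1) = 7*(-1) = -7)
A = -2 (A = 2*(-4 + 3) = 2*(-1) = -2)
(A*(3/6 + 5/(-5)))*r = -2*(3/6 + 5/(-5))*(-7) = -2*(3*(⅙) + 5*(-⅕))*(-7) = -2*(½ - 1)*(-7) = -2*(-½)*(-7) = 1*(-7) = -7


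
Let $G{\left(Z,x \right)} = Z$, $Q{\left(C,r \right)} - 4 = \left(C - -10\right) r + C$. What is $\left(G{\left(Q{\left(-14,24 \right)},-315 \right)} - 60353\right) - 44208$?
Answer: $-104667$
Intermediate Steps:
$Q{\left(C,r \right)} = 4 + C + r \left(10 + C\right)$ ($Q{\left(C,r \right)} = 4 + \left(\left(C - -10\right) r + C\right) = 4 + \left(\left(C + 10\right) r + C\right) = 4 + \left(\left(10 + C\right) r + C\right) = 4 + \left(r \left(10 + C\right) + C\right) = 4 + \left(C + r \left(10 + C\right)\right) = 4 + C + r \left(10 + C\right)$)
$\left(G{\left(Q{\left(-14,24 \right)},-315 \right)} - 60353\right) - 44208 = \left(\left(4 - 14 + 10 \cdot 24 - 336\right) - 60353\right) - 44208 = \left(\left(4 - 14 + 240 - 336\right) - 60353\right) - 44208 = \left(-106 - 60353\right) - 44208 = -60459 - 44208 = -104667$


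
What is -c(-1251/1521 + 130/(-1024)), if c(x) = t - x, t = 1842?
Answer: -159466729/86528 ≈ -1842.9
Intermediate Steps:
c(x) = 1842 - x
-c(-1251/1521 + 130/(-1024)) = -(1842 - (-1251/1521 + 130/(-1024))) = -(1842 - (-1251*1/1521 + 130*(-1/1024))) = -(1842 - (-139/169 - 65/512)) = -(1842 - 1*(-82153/86528)) = -(1842 + 82153/86528) = -1*159466729/86528 = -159466729/86528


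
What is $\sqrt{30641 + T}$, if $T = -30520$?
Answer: $11$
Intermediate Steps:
$\sqrt{30641 + T} = \sqrt{30641 - 30520} = \sqrt{121} = 11$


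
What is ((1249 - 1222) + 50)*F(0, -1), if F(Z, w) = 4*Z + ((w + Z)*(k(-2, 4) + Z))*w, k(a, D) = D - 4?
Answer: 0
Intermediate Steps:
k(a, D) = -4 + D
F(Z, w) = 4*Z + Z*w*(Z + w) (F(Z, w) = 4*Z + ((w + Z)*((-4 + 4) + Z))*w = 4*Z + ((Z + w)*(0 + Z))*w = 4*Z + ((Z + w)*Z)*w = 4*Z + (Z*(Z + w))*w = 4*Z + Z*w*(Z + w))
((1249 - 1222) + 50)*F(0, -1) = ((1249 - 1222) + 50)*(0*(4 + (-1)**2 + 0*(-1))) = (27 + 50)*(0*(4 + 1 + 0)) = 77*(0*5) = 77*0 = 0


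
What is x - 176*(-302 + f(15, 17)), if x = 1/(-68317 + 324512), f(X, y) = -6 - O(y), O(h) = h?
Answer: 14654354001/256195 ≈ 57200.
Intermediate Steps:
f(X, y) = -6 - y
x = 1/256195 ≈ 3.9033e-6
x - 176*(-302 + f(15, 17)) = 1/256195 - 176*(-302 + (-6 - 1*17)) = 1/256195 - 176*(-302 + (-6 - 17)) = 1/256195 - 176*(-302 - 23) = 1/256195 - 176*(-325) = 1/256195 - 1*(-57200) = 1/256195 + 57200 = 14654354001/256195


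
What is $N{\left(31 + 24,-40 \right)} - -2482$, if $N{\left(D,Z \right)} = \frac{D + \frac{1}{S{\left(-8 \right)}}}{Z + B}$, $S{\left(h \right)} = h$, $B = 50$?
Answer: $\frac{198999}{80} \approx 2487.5$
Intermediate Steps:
$N{\left(D,Z \right)} = \frac{- \frac{1}{8} + D}{50 + Z}$ ($N{\left(D,Z \right)} = \frac{D + \frac{1}{-8}}{Z + 50} = \frac{D - \frac{1}{8}}{50 + Z} = \frac{- \frac{1}{8} + D}{50 + Z}$)
$N{\left(31 + 24,-40 \right)} - -2482 = \frac{- \frac{1}{8} + \left(31 + 24\right)}{50 - 40} - -2482 = \frac{- \frac{1}{8} + 55}{10} + 2482 = \frac{1}{10} \cdot \frac{439}{8} + 2482 = \frac{439}{80} + 2482 = \frac{198999}{80}$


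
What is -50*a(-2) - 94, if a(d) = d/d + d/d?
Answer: -194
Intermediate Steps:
a(d) = 2 (a(d) = 1 + 1 = 2)
-50*a(-2) - 94 = -50*2 - 94 = -100 - 94 = -194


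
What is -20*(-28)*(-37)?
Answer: -20720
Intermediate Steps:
-20*(-28)*(-37) = 560*(-37) = -20720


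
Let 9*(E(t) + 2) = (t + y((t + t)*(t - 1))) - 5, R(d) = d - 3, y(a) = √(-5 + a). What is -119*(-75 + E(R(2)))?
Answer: 27727/3 - 119*I/9 ≈ 9242.3 - 13.222*I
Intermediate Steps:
R(d) = -3 + d
E(t) = -23/9 + t/9 + √(-5 + 2*t*(-1 + t))/9 (E(t) = -2 + ((t + √(-5 + (t + t)*(t - 1))) - 5)/9 = -2 + ((t + √(-5 + (2*t)*(-1 + t))) - 5)/9 = -2 + ((t + √(-5 + 2*t*(-1 + t))) - 5)/9 = -2 + (-5 + t + √(-5 + 2*t*(-1 + t)))/9 = -2 + (-5/9 + t/9 + √(-5 + 2*t*(-1 + t))/9) = -23/9 + t/9 + √(-5 + 2*t*(-1 + t))/9)
-119*(-75 + E(R(2))) = -119*(-75 + (-23/9 + (-3 + 2)/9 + √(-5 + 2*(-3 + 2)*(-1 + (-3 + 2)))/9)) = -119*(-75 + (-23/9 + (⅑)*(-1) + √(-5 + 2*(-1)*(-1 - 1))/9)) = -119*(-75 + (-23/9 - ⅑ + √(-5 + 2*(-1)*(-2))/9)) = -119*(-75 + (-23/9 - ⅑ + √(-5 + 4)/9)) = -119*(-75 + (-23/9 - ⅑ + √(-1)/9)) = -119*(-75 + (-23/9 - ⅑ + I/9)) = -119*(-75 + (-8/3 + I/9)) = -119*(-233/3 + I/9) = 27727/3 - 119*I/9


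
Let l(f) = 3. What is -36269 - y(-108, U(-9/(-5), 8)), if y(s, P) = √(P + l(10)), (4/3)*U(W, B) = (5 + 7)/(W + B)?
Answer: -36269 - 8*√3/7 ≈ -36271.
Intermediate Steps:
U(W, B) = 9/(B + W) (U(W, B) = 3*((5 + 7)/(W + B))/4 = 3*(12/(B + W))/4 = 9/(B + W))
y(s, P) = √(3 + P) (y(s, P) = √(P + 3) = √(3 + P))
-36269 - y(-108, U(-9/(-5), 8)) = -36269 - √(3 + 9/(8 - 9/(-5))) = -36269 - √(3 + 9/(8 - 9*(-⅕))) = -36269 - √(3 + 9/(8 + 9/5)) = -36269 - √(3 + 9/(49/5)) = -36269 - √(3 + 9*(5/49)) = -36269 - √(3 + 45/49) = -36269 - √(192/49) = -36269 - 8*√3/7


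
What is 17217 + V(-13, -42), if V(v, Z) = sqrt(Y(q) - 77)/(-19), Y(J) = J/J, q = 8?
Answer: 17217 - 2*I*sqrt(19)/19 ≈ 17217.0 - 0.45883*I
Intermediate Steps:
Y(J) = 1
V(v, Z) = -2*I*sqrt(19)/19 (V(v, Z) = sqrt(1 - 77)/(-19) = sqrt(-76)*(-1/19) = (2*I*sqrt(19))*(-1/19) = -2*I*sqrt(19)/19)
17217 + V(-13, -42) = 17217 - 2*I*sqrt(19)/19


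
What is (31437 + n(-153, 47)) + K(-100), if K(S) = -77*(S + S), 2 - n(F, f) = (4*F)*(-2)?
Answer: 45615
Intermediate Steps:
n(F, f) = 2 + 8*F (n(F, f) = 2 - 4*F*(-2) = 2 - (-8)*F = 2 + 8*F)
K(S) = -154*S
(31437 + n(-153, 47)) + K(-100) = (31437 + (2 + 8*(-153))) - 154*(-100) = (31437 + (2 - 1224)) + 15400 = (31437 - 1222) + 15400 = 30215 + 15400 = 45615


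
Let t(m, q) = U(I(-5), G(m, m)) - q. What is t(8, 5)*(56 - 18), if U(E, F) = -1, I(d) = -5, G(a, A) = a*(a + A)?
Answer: -228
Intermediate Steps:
G(a, A) = a*(A + a)
t(m, q) = -1 - q
t(8, 5)*(56 - 18) = (-1 - 1*5)*(56 - 18) = (-1 - 5)*38 = -6*38 = -228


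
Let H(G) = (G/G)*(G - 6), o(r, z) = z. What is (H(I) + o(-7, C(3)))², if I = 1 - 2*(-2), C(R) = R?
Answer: 4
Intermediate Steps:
I = 5 (I = 1 + 4 = 5)
H(G) = -6 + G (H(G) = 1*(-6 + G) = -6 + G)
(H(I) + o(-7, C(3)))² = ((-6 + 5) + 3)² = (-1 + 3)² = 2² = 4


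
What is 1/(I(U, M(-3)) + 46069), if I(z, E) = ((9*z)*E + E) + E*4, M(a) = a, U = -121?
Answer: 1/49321 ≈ 2.0275e-5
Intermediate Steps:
I(z, E) = 5*E + 9*E*z (I(z, E) = (9*E*z + E) + 4*E = (E + 9*E*z) + 4*E = 5*E + 9*E*z)
1/(I(U, M(-3)) + 46069) = 1/(-3*(5 + 9*(-121)) + 46069) = 1/(-3*(5 - 1089) + 46069) = 1/(-3*(-1084) + 46069) = 1/(3252 + 46069) = 1/49321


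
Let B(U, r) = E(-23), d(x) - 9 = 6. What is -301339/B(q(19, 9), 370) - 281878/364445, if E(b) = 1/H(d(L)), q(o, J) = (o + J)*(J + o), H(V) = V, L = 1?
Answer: -1647322659703/364445 ≈ -4.5201e+6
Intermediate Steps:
d(x) = 15 (d(x) = 9 + 6 = 15)
q(o, J) = (J + o)² (q(o, J) = (J + o)*(J + o) = (J + o)²)
E(b) = 1/15
B(U, r) = 1/15
-301339/B(q(19, 9), 370) - 281878/364445 = -301339/1/15 - 281878/364445 = -301339*15 - 281878*1/364445 = -4520085 - 281878/364445 = -1647322659703/364445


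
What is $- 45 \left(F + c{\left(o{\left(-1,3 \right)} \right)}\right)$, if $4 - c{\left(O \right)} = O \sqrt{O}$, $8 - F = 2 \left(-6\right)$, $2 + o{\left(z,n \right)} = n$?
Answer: $-1035$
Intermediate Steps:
$o{\left(z,n \right)} = -2 + n$
$F = 20$ ($F = 8 - 2 \left(-6\right) = 8 - -12 = 8 + 12 = 20$)
$c{\left(O \right)} = 4 - O^{\frac{3}{2}}$ ($c{\left(O \right)} = 4 - O \sqrt{O} = 4 - O^{\frac{3}{2}}$)
$- 45 \left(F + c{\left(o{\left(-1,3 \right)} \right)}\right) = - 45 \left(20 + \left(4 - \left(-2 + 3\right)^{\frac{3}{2}}\right)\right) = - 45 \left(20 + \left(4 - 1^{\frac{3}{2}}\right)\right) = - 45 \left(20 + \left(4 - 1\right)\right) = - 45 \left(20 + 3\right) = \left(-45\right) 23 = -1035$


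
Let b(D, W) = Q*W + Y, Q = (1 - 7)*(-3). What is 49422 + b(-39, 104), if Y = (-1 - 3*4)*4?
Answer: 51242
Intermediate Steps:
Q = 18 (Q = -6*(-3) = 18)
Y = -52 (Y = (-1 - 12)*4 = -13*4 = -52)
b(D, W) = -52 + 18*W (b(D, W) = 18*W - 52 = -52 + 18*W)
49422 + b(-39, 104) = 49422 + (-52 + 18*104) = 49422 + (-52 + 1872) = 49422 + 1820 = 51242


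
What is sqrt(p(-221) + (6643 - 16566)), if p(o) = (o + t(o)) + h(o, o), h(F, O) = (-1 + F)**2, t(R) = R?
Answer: sqrt(38919) ≈ 197.28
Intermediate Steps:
p(o) = (-1 + o)**2 + 2*o (p(o) = (o + o) + (-1 + o)**2 = 2*o + (-1 + o)**2 = (-1 + o)**2 + 2*o)
sqrt(p(-221) + (6643 - 16566)) = sqrt((1 + (-221)**2) + (6643 - 16566)) = sqrt((1 + 48841) - 9923) = sqrt(48842 - 9923) = sqrt(38919)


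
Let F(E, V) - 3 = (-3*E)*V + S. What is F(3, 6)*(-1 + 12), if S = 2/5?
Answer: -2783/5 ≈ -556.60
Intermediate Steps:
S = 2/5 (S = 2*(1/5) = 2/5 ≈ 0.40000)
F(E, V) = 17/5 - 3*E*V (F(E, V) = 3 + ((-3*E)*V + 2/5) = 3 + (-3*E*V + 2/5) = 3 + (2/5 - 3*E*V) = 17/5 - 3*E*V)
F(3, 6)*(-1 + 12) = (17/5 - 3*3*6)*(-1 + 12) = (17/5 - 54)*11 = -253/5*11 = -2783/5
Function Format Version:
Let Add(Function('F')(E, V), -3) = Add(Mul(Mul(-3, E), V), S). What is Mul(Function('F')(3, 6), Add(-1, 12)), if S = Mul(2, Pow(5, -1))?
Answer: Rational(-2783, 5) ≈ -556.60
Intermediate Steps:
S = Rational(2, 5) (S = Mul(2, Rational(1, 5)) = Rational(2, 5) ≈ 0.40000)
Function('F')(E, V) = Add(Rational(17, 5), Mul(-3, E, V)) (Function('F')(E, V) = Add(3, Add(Mul(Mul(-3, E), V), Rational(2, 5))) = Add(3, Add(Mul(-3, E, V), Rational(2, 5))) = Add(3, Add(Rational(2, 5), Mul(-3, E, V))) = Add(Rational(17, 5), Mul(-3, E, V)))
Mul(Function('F')(3, 6), Add(-1, 12)) = Mul(Add(Rational(17, 5), Mul(-3, 3, 6)), Add(-1, 12)) = Mul(Add(Rational(17, 5), -54), 11) = Mul(Rational(-253, 5), 11) = Rational(-2783, 5)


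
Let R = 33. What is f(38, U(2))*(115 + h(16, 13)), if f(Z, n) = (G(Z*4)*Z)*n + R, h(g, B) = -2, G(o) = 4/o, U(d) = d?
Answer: 3955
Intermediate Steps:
f(Z, n) = 33 + n (f(Z, n) = ((4/((Z*4)))*Z)*n + 33 = ((4/((4*Z)))*Z)*n + 33 = ((4*(1/(4*Z)))*Z)*n + 33 = (Z/Z)*n + 33 = 1*n + 33 = n + 33 = 33 + n)
f(38, U(2))*(115 + h(16, 13)) = (33 + 2)*(115 - 2) = 35*113 = 3955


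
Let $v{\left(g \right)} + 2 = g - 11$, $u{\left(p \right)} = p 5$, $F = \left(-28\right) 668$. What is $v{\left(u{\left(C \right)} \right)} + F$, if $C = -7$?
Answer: $-18752$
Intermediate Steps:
$F = -18704$
$u{\left(p \right)} = 5 p$
$v{\left(g \right)} = -13 + g$ ($v{\left(g \right)} = -2 + \left(g - 11\right) = -2 + \left(-11 + g\right) = -13 + g$)
$v{\left(u{\left(C \right)} \right)} + F = \left(-13 + 5 \left(-7\right)\right) - 18704 = \left(-13 - 35\right) - 18704 = -48 - 18704 = -18752$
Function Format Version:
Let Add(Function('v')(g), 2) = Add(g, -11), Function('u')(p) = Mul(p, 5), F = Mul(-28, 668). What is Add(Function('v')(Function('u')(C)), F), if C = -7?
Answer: -18752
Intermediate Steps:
F = -18704
Function('u')(p) = Mul(5, p)
Function('v')(g) = Add(-13, g) (Function('v')(g) = Add(-2, Add(g, -11)) = Add(-2, Add(-11, g)) = Add(-13, g))
Add(Function('v')(Function('u')(C)), F) = Add(Add(-13, Mul(5, -7)), -18704) = Add(Add(-13, -35), -18704) = Add(-48, -18704) = -18752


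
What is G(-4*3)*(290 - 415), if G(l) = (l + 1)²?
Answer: -15125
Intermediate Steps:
G(l) = (1 + l)²
G(-4*3)*(290 - 415) = (1 - 4*3)²*(290 - 415) = (1 - 12)²*(-125) = (-11)²*(-125) = 121*(-125) = -15125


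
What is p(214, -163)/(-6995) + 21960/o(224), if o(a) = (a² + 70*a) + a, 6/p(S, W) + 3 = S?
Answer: 810283893/2438261140 ≈ 0.33232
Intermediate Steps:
p(S, W) = 6/(-3 + S)
o(a) = a² + 71*a
p(214, -163)/(-6995) + 21960/o(224) = (6/(-3 + 214))/(-6995) + 21960/((224*(71 + 224))) = (6/211)*(-1/6995) + 21960/((224*295)) = (6*(1/211))*(-1/6995) + 21960/66080 = (6/211)*(-1/6995) + 21960*(1/66080) = -6/1475945 + 549/1652 = 810283893/2438261140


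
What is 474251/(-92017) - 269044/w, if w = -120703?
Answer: -32486896705/11106727951 ≈ -2.9250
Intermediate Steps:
474251/(-92017) - 269044/w = 474251/(-92017) - 269044/(-120703) = 474251*(-1/92017) - 269044*(-1/120703) = -474251/92017 + 269044/120703 = -32486896705/11106727951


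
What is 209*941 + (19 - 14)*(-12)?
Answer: 196609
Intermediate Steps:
209*941 + (19 - 14)*(-12) = 196669 + 5*(-12) = 196669 - 60 = 196609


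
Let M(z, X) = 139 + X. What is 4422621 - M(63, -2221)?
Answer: 4424703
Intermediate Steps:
4422621 - M(63, -2221) = 4422621 - (139 - 2221) = 4422621 - 1*(-2082) = 4422621 + 2082 = 4424703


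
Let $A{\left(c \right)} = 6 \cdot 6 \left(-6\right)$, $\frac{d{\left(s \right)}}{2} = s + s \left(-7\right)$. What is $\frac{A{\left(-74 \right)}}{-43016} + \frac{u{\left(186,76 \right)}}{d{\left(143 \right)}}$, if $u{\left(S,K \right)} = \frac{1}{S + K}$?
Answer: $\frac{12133607}{2417456184} \approx 0.0050192$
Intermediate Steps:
$d{\left(s \right)} = - 12 s$ ($d{\left(s \right)} = 2 \left(s + s \left(-7\right)\right) = 2 \left(s - 7 s\right) = 2 \left(- 6 s\right) = - 12 s$)
$u{\left(S,K \right)} = \frac{1}{K + S}$
$A{\left(c \right)} = -216$ ($A{\left(c \right)} = 36 \left(-6\right) = -216$)
$\frac{A{\left(-74 \right)}}{-43016} + \frac{u{\left(186,76 \right)}}{d{\left(143 \right)}} = - \frac{216}{-43016} + \frac{1}{\left(76 + 186\right) \left(\left(-12\right) 143\right)} = \left(-216\right) \left(- \frac{1}{43016}\right) + \frac{1}{262 \left(-1716\right)} = \frac{27}{5377} + \frac{1}{262} \left(- \frac{1}{1716}\right) = \frac{27}{5377} - \frac{1}{449592} = \frac{12133607}{2417456184}$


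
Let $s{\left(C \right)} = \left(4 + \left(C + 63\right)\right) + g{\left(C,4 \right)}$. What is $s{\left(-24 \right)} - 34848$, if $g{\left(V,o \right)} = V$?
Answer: $-34829$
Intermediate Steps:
$s{\left(C \right)} = 67 + 2 C$ ($s{\left(C \right)} = \left(4 + \left(C + 63\right)\right) + C = \left(4 + \left(63 + C\right)\right) + C = \left(67 + C\right) + C = 67 + 2 C$)
$s{\left(-24 \right)} - 34848 = \left(67 + 2 \left(-24\right)\right) - 34848 = \left(67 - 48\right) - 34848 = 19 - 34848 = -34829$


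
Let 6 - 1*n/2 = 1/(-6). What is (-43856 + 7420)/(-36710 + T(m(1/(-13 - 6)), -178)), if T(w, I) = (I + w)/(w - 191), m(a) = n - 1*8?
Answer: 20404160/20557079 ≈ 0.99256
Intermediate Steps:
n = 37/3 (n = 12 - 2/(-6) = 12 - 2*(-⅙) = 12 + ⅓ = 37/3 ≈ 12.333)
m(a) = 13/3 (m(a) = 37/3 - 1*8 = 37/3 - 8 = 13/3)
T(w, I) = (I + w)/(-191 + w)
(-43856 + 7420)/(-36710 + T(m(1/(-13 - 6)), -178)) = (-43856 + 7420)/(-36710 + (-178 + 13/3)/(-191 + 13/3)) = -36436/(-36710 - 521/3/(-560/3)) = -36436/(-36710 - 3/560*(-521/3)) = -36436/(-36710 + 521/560) = -36436/(-20557079/560) = -36436*(-560/20557079) = 20404160/20557079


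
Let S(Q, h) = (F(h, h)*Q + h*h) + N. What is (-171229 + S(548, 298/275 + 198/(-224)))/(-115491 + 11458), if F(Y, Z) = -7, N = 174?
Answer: 165908560405199/98689865120000 ≈ 1.6811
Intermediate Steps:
S(Q, h) = 174 + h² - 7*Q (S(Q, h) = (-7*Q + h*h) + 174 = (-7*Q + h²) + 174 = (h² - 7*Q) + 174 = 174 + h² - 7*Q)
(-171229 + S(548, 298/275 + 198/(-224)))/(-115491 + 11458) = (-171229 + (174 + (298/275 + 198/(-224))² - 7*548))/(-115491 + 11458) = (-171229 + (174 + (298*(1/275) + 198*(-1/224))² - 3836))/(-104033) = (-171229 + (174 + (298/275 - 99/112)² - 3836))*(-1/104033) = (-171229 + (174 + (6151/30800)² - 3836))*(-1/104033) = (-171229 + (174 + 37834801/948640000 - 3836))*(-1/104033) = (-171229 - 3473881845199/948640000)*(-1/104033) = -165908560405199/948640000*(-1/104033) = 165908560405199/98689865120000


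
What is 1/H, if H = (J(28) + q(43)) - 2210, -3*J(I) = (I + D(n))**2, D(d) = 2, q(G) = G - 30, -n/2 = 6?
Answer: -1/2497 ≈ -0.00040048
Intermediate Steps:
n = -12 (n = -2*6 = -12)
q(G) = -30 + G
J(I) = -(2 + I)**2/3 (J(I) = -(I + 2)**2/3 = -(2 + I)**2/3)
H = -2497 (H = (-(2 + 28)**2/3 + (-30 + 43)) - 2210 = (-1/3*30**2 + 13) - 2210 = (-1/3*900 + 13) - 2210 = (-300 + 13) - 2210 = -287 - 2210 = -2497)
1/H = 1/(-2497) = -1/2497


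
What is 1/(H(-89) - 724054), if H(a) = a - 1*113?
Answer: -1/724256 ≈ -1.3807e-6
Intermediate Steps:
H(a) = -113 + a (H(a) = a - 113 = -113 + a)
1/(H(-89) - 724054) = 1/((-113 - 89) - 724054) = 1/(-202 - 724054) = 1/(-724256) = -1/724256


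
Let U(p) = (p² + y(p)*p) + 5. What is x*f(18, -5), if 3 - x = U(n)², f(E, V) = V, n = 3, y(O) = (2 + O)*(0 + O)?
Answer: 17390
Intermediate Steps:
y(O) = O*(2 + O) (y(O) = (2 + O)*O = O*(2 + O))
U(p) = 5 + p² + p²*(2 + p) (U(p) = (p² + (p*(2 + p))*p) + 5 = (p² + p²*(2 + p)) + 5 = 5 + p² + p²*(2 + p))
x = -3478 (x = 3 - (5 + 3³ + 3*3²)² = 3 - (5 + 27 + 3*9)² = 3 - (5 + 27 + 27)² = 3 - 1*59² = 3 - 1*3481 = 3 - 3481 = -3478)
x*f(18, -5) = -3478*(-5) = 17390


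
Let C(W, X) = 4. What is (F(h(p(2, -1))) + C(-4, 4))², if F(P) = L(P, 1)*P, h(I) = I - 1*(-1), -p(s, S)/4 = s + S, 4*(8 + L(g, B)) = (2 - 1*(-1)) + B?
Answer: 625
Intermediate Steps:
L(g, B) = -29/4 + B/4 (L(g, B) = -8 + ((2 - 1*(-1)) + B)/4 = -8 + ((2 + 1) + B)/4 = -8 + (3 + B)/4 = -8 + (¾ + B/4) = -29/4 + B/4)
p(s, S) = -4*S - 4*s (p(s, S) = -4*(s + S) = -4*(S + s) = -4*S - 4*s)
h(I) = 1 + I (h(I) = I + 1 = 1 + I)
F(P) = -7*P (F(P) = (-29/4 + (¼)*1)*P = (-29/4 + ¼)*P = -7*P)
(F(h(p(2, -1))) + C(-4, 4))² = (-7*(1 + (-4*(-1) - 4*2)) + 4)² = (-7*(1 + (4 - 8)) + 4)² = (-7*(1 - 4) + 4)² = (-7*(-3) + 4)² = (21 + 4)² = 25² = 625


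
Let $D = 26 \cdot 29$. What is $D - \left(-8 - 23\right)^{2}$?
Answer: $-207$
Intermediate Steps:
$D = 754$
$D - \left(-8 - 23\right)^{2} = 754 - \left(-8 - 23\right)^{2} = 754 - \left(-31\right)^{2} = 754 - 961 = -207$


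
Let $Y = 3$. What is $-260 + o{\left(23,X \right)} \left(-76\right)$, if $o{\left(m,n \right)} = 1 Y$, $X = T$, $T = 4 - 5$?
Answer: $-488$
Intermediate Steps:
$T = -1$ ($T = 4 - 5 = -1$)
$X = -1$
$o{\left(m,n \right)} = 3$ ($o{\left(m,n \right)} = 1 \cdot 3 = 3$)
$-260 + o{\left(23,X \right)} \left(-76\right) = -260 + 3 \left(-76\right) = -260 - 228 = -488$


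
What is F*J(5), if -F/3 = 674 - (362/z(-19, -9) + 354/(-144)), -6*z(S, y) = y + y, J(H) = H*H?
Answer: -333475/8 ≈ -41684.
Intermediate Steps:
J(H) = H²
z(S, y) = -y/3 (z(S, y) = -(y + y)/6 = -y/3)
F = -13339/8 (F = -3*(674 - (362/((-⅓*(-9))) + 354/(-144))) = -3*(674 - (362/3 + 354*(-1/144))) = -3*(674 - (362*(⅓) - 59/24)) = -3*(674 - (362/3 - 59/24)) = -3*(674 - 1*2837/24) = -3*(674 - 2837/24) = -3*13339/24 = -13339/8 ≈ -1667.4)
F*J(5) = -13339/8*5² = -13339/8*25 = -333475/8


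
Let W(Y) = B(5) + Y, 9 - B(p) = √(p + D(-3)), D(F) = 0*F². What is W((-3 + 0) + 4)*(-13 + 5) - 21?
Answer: -101 + 8*√5 ≈ -83.111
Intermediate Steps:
D(F) = 0
B(p) = 9 - √p (B(p) = 9 - √(p + 0) = 9 - √p)
W(Y) = 9 + Y - √5 (W(Y) = (9 - √5) + Y = 9 + Y - √5)
W((-3 + 0) + 4)*(-13 + 5) - 21 = (9 + ((-3 + 0) + 4) - √5)*(-13 + 5) - 21 = (9 + (-3 + 4) - √5)*(-8) - 21 = (9 + 1 - √5)*(-8) - 21 = (10 - √5)*(-8) - 21 = (-80 + 8*√5) - 21 = -101 + 8*√5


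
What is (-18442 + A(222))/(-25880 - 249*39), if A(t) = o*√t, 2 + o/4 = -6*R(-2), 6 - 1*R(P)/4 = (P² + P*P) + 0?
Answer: 18442/35591 - 184*√222/35591 ≈ 0.44114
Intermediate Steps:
R(P) = 24 - 8*P² (R(P) = 24 - 4*((P² + P*P) + 0) = 24 - 4*((P² + P²) + 0) = 24 - 4*(2*P² + 0) = 24 - 8*P²)
o = 184 (o = -8 + 4*(-6*(24 - 8*(-2)²)) = -8 + 4*(-6*(24 - 8*4)) = -8 + 4*(-6*(24 - 32)) = -8 + 4*(-6*(-8)) = -8 + 4*48 = -8 + 192 = 184)
A(t) = 184*√t
(-18442 + A(222))/(-25880 - 249*39) = (-18442 + 184*√222)/(-25880 - 249*39) = (-18442 + 184*√222)/(-25880 - 9711) = (-18442 + 184*√222)/(-35591) = (-18442 + 184*√222)*(-1/35591) = 18442/35591 - 184*√222/35591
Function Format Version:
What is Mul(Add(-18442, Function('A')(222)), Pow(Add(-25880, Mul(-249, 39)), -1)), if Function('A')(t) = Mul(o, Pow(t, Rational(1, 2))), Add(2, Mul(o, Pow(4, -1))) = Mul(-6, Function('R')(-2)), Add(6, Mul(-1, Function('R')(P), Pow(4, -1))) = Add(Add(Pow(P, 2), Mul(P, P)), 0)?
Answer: Add(Rational(18442, 35591), Mul(Rational(-184, 35591), Pow(222, Rational(1, 2)))) ≈ 0.44114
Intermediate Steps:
Function('R')(P) = Add(24, Mul(-8, Pow(P, 2))) (Function('R')(P) = Add(24, Mul(-4, Add(Add(Pow(P, 2), Mul(P, P)), 0))) = Add(24, Mul(-4, Add(Add(Pow(P, 2), Pow(P, 2)), 0))) = Add(24, Mul(-4, Add(Mul(2, Pow(P, 2)), 0))) = Add(24, Mul(-4, Mul(2, Pow(P, 2)))) = Add(24, Mul(-8, Pow(P, 2))))
o = 184 (o = Add(-8, Mul(4, Mul(-6, Add(24, Mul(-8, Pow(-2, 2)))))) = Add(-8, Mul(4, Mul(-6, Add(24, Mul(-8, 4))))) = Add(-8, Mul(4, Mul(-6, Add(24, -32)))) = Add(-8, Mul(4, Mul(-6, -8))) = Add(-8, Mul(4, 48)) = Add(-8, 192) = 184)
Function('A')(t) = Mul(184, Pow(t, Rational(1, 2)))
Mul(Add(-18442, Function('A')(222)), Pow(Add(-25880, Mul(-249, 39)), -1)) = Mul(Add(-18442, Mul(184, Pow(222, Rational(1, 2)))), Pow(Add(-25880, Mul(-249, 39)), -1)) = Mul(Add(-18442, Mul(184, Pow(222, Rational(1, 2)))), Pow(Add(-25880, -9711), -1)) = Mul(Add(-18442, Mul(184, Pow(222, Rational(1, 2)))), Pow(-35591, -1)) = Mul(Add(-18442, Mul(184, Pow(222, Rational(1, 2)))), Rational(-1, 35591)) = Add(Rational(18442, 35591), Mul(Rational(-184, 35591), Pow(222, Rational(1, 2))))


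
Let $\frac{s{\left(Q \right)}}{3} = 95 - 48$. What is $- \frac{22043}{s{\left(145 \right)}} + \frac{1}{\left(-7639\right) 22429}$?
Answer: $- \frac{80356176442}{514005393} \approx -156.33$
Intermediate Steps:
$s{\left(Q \right)} = 141$ ($s{\left(Q \right)} = 3 \left(95 - 48\right) = 3 \cdot 47 = 141$)
$- \frac{22043}{s{\left(145 \right)}} + \frac{1}{\left(-7639\right) 22429} = - \frac{22043}{141} + \frac{1}{\left(-7639\right) 22429} = \left(-22043\right) \frac{1}{141} - \frac{1}{171335131} = - \frac{469}{3} - \frac{1}{171335131} = - \frac{80356176442}{514005393}$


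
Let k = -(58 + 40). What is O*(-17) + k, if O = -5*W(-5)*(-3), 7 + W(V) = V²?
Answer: -4688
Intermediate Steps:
k = -98 (k = -1*98 = -98)
W(V) = -7 + V²
O = 270 (O = -5*(-7 + (-5)²)*(-3) = -5*(-7 + 25)*(-3) = -5*18*(-3) = -90*(-3) = 270)
O*(-17) + k = 270*(-17) - 98 = -4590 - 98 = -4688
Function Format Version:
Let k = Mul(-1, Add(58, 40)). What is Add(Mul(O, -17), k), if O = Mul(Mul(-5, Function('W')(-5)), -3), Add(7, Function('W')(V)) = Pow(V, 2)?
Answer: -4688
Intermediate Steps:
k = -98 (k = Mul(-1, 98) = -98)
Function('W')(V) = Add(-7, Pow(V, 2))
O = 270 (O = Mul(Mul(-5, Add(-7, Pow(-5, 2))), -3) = Mul(Mul(-5, Add(-7, 25)), -3) = Mul(Mul(-5, 18), -3) = Mul(-90, -3) = 270)
Add(Mul(O, -17), k) = Add(Mul(270, -17), -98) = Add(-4590, -98) = -4688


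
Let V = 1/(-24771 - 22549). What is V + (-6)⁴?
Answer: 61326719/47320 ≈ 1296.0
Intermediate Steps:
V = -1/47320 (V = 1/(-47320) = -1/47320 ≈ -2.1133e-5)
V + (-6)⁴ = -1/47320 + (-6)⁴ = -1/47320 + 1296 = 61326719/47320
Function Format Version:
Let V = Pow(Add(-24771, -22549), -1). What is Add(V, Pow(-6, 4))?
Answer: Rational(61326719, 47320) ≈ 1296.0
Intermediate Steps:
V = Rational(-1, 47320) (V = Pow(-47320, -1) = Rational(-1, 47320) ≈ -2.1133e-5)
Add(V, Pow(-6, 4)) = Add(Rational(-1, 47320), Pow(-6, 4)) = Add(Rational(-1, 47320), 1296) = Rational(61326719, 47320)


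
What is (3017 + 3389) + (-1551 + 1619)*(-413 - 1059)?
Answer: -93690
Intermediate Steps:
(3017 + 3389) + (-1551 + 1619)*(-413 - 1059) = 6406 + 68*(-1472) = 6406 - 100096 = -93690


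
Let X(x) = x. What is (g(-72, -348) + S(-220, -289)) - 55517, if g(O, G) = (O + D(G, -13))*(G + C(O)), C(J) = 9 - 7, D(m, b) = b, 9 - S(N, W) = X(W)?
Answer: -25809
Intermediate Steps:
S(N, W) = 9 - W
C(J) = 2
g(O, G) = (-13 + O)*(2 + G) (g(O, G) = (O - 13)*(G + 2) = (-13 + O)*(2 + G))
(g(-72, -348) + S(-220, -289)) - 55517 = ((-26 - 13*(-348) + 2*(-72) - 348*(-72)) + (9 - 1*(-289))) - 55517 = ((-26 + 4524 - 144 + 25056) + (9 + 289)) - 55517 = (29410 + 298) - 55517 = 29708 - 55517 = -25809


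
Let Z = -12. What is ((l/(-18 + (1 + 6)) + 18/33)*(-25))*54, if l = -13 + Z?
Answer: -41850/11 ≈ -3804.5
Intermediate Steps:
l = -25 (l = -13 - 12 = -25)
((l/(-18 + (1 + 6)) + 18/33)*(-25))*54 = ((-25/(-18 + (1 + 6)) + 18/33)*(-25))*54 = ((-25/(-18 + 7) + 18*(1/33))*(-25))*54 = ((-25/(-11) + 6/11)*(-25))*54 = ((-25*(-1/11) + 6/11)*(-25))*54 = ((25/11 + 6/11)*(-25))*54 = ((31/11)*(-25))*54 = -775/11*54 = -41850/11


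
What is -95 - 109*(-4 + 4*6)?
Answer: -2275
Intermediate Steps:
-95 - 109*(-4 + 4*6) = -95 - 109*(-4 + 24) = -95 - 109*20 = -95 - 2180 = -2275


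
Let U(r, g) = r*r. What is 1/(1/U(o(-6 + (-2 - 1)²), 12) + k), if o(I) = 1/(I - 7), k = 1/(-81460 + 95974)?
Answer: 14514/232225 ≈ 0.062500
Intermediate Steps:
k = 1/14514 ≈ 6.8899e-5
o(I) = 1/(-7 + I)
U(r, g) = r²
1/(1/U(o(-6 + (-2 - 1)²), 12) + k) = 1/(1/((1/(-7 + (-6 + (-2 - 1)²)))²) + 1/14514) = 1/(1/((1/(-7 + (-6 + (-3)²)))²) + 1/14514) = 1/(1/((1/(-7 + (-6 + 9)))²) + 1/14514) = 1/(1/((1/(-7 + 3))²) + 1/14514) = 1/(1/((1/(-4))²) + 1/14514) = 1/(1/((-¼)²) + 1/14514) = 1/(1/(1/16) + 1/14514) = 1/(16 + 1/14514) = 1/(232225/14514) = 14514/232225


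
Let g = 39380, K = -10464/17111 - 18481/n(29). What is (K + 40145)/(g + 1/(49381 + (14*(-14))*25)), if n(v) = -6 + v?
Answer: 688686695822682/689371748897893 ≈ 0.99901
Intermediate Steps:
K = -316469063/393553 (K = -10464/17111 - 18481/(-6 + 29) = -10464*1/17111 - 18481/23 = -10464/17111 - 18481*1/23 = -10464/17111 - 18481/23 = -316469063/393553 ≈ -804.13)
(K + 40145)/(g + 1/(49381 + (14*(-14))*25)) = (-316469063/393553 + 40145)/(39380 + 1/(49381 + (14*(-14))*25)) = 15482716122/(393553*(39380 + 1/(49381 - 196*25))) = 15482716122/(393553*(39380 + 1/(49381 - 4900))) = 15482716122/(393553*(39380 + 1/44481)) = 15482716122/(393553*(1751661781/44481)) = (15482716122/393553)*(44481/1751661781) = 688686695822682/689371748897893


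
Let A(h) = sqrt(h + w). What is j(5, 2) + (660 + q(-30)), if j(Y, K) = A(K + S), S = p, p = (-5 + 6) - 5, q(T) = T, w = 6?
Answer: 632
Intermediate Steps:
p = -4 (p = 1 - 5 = -4)
S = -4
A(h) = sqrt(6 + h) (A(h) = sqrt(h + 6) = sqrt(6 + h))
j(Y, K) = sqrt(2 + K) (j(Y, K) = sqrt(6 + (K - 4)) = sqrt(6 + (-4 + K)) = sqrt(2 + K))
j(5, 2) + (660 + q(-30)) = sqrt(2 + 2) + (660 - 30) = sqrt(4) + 630 = 2 + 630 = 632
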